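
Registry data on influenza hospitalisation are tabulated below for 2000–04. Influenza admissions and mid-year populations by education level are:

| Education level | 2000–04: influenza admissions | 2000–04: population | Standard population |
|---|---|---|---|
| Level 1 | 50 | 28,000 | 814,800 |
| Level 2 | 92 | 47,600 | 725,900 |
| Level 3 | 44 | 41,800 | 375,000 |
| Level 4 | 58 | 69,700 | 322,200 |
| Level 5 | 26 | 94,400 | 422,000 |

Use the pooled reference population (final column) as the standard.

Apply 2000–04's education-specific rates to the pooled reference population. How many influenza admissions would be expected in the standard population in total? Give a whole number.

3637

Education-specific rates per 100,000 for 2000–04: 178.57, 193.28, 105.26, 83.21, 27.54.
Expected influenza admissions = Σ (standard pop × education-specific rate ÷ 100,000)
= 814,800×178.57/100,000 + 725,900×193.28/100,000 + 375,000×105.26/100,000 + 322,200×83.21/100,000 + 422,000×27.54/100,000
= 1455.00 + 1403.00 + 394.74 + 268.11 + 116.23 = 3637.08.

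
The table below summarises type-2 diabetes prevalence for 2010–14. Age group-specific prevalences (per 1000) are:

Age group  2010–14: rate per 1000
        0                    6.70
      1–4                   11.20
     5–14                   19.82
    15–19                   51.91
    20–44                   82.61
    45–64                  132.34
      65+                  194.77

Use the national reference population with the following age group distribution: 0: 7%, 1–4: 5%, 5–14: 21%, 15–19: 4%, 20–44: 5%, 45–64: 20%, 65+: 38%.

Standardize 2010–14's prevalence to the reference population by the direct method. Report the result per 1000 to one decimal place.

111.9

Standard weights: 0.07, 0.05, 0.21, 0.04, 0.05, 0.20, 0.38.
Standardized rate: 0.0700×6.70 + 0.0500×11.20 + 0.2100×19.82 + 0.0400×51.91 + 0.0500×82.61 + 0.2000×132.34 + 0.3800×194.77 = 111.8787 per 1000.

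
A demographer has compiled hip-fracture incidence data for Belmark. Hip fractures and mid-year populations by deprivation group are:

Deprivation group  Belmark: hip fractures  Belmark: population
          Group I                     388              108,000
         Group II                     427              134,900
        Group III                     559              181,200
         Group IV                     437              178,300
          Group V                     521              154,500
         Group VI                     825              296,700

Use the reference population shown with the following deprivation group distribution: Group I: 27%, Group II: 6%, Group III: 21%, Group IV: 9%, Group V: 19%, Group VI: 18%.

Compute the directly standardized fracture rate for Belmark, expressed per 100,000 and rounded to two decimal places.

316.96

Deprivation-specific rates per 100,000 for Belmark: 359.26, 316.53, 308.50, 245.09, 337.22, 278.06.
Standard weights: 0.27, 0.06, 0.21, 0.09, 0.19, 0.18.
Standardized rate: 0.2700×359.26 + 0.0600×316.53 + 0.2100×308.50 + 0.0900×245.09 + 0.1900×337.22 + 0.1800×278.06 = 316.9567 per 100,000.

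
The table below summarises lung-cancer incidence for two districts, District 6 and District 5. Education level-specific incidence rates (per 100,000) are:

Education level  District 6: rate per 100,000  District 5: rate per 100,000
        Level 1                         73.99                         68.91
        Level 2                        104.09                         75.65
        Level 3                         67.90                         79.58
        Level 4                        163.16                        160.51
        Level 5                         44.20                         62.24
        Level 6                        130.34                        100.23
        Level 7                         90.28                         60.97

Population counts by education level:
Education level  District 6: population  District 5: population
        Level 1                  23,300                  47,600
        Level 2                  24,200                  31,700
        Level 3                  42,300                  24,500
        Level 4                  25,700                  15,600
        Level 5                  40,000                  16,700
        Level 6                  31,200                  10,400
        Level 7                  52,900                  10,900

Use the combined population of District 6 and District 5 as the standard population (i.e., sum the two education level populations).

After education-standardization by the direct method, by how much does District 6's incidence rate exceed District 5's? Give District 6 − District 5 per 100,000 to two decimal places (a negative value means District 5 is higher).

Combined standard total = 397,000; weights = 0.1786, 0.1408, 0.1683, 0.1040, 0.1428, 0.1048, 0.1607.
District 6: 0.1786×73.99 + 0.1408×104.09 + 0.1683×67.90 + 0.1040×163.16 + 0.1428×44.20 + 0.1048×130.34 + 0.1607×90.28 = 90.7479 per 100,000.
District 5: 0.1786×68.91 + 0.1408×75.65 + 0.1683×79.58 + 0.1040×160.51 + 0.1428×62.24 + 0.1048×100.23 + 0.1607×60.97 = 82.2368 per 100,000.
Difference = 90.7479 − 82.2368 = 8.5110.

8.51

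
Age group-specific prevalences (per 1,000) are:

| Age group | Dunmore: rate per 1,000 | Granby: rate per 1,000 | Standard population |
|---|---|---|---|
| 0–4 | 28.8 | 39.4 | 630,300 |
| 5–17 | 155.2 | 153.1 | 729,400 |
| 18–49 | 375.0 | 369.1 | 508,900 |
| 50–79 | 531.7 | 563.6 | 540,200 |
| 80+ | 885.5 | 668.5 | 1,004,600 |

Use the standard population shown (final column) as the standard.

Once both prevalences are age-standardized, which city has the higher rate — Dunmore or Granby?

Dunmore

Standard total = 3,413,400; weights = 0.1847, 0.2137, 0.1491, 0.1583, 0.2943.
Dunmore: 0.1847×28.8 + 0.2137×155.2 + 0.1491×375.0 + 0.1583×531.7 + 0.2943×885.5 = 439.1488 per 1,000.
Granby: 0.1847×39.4 + 0.2137×153.1 + 0.1491×369.1 + 0.1583×563.6 + 0.2943×668.5 = 380.9609 per 1,000.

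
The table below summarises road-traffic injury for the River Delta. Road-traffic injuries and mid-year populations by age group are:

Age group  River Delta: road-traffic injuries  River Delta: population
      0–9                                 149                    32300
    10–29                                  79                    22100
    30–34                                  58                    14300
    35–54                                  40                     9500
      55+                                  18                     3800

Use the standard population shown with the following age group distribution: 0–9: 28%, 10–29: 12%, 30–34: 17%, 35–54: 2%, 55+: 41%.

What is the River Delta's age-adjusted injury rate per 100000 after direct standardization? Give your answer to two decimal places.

443.64

Age-specific rates per 100000 for the River Delta: 461.30, 357.47, 405.59, 421.05, 473.68.
Standard weights: 0.28, 0.12, 0.17, 0.02, 0.41.
Standardized rate: 0.2800×461.30 + 0.1200×357.47 + 0.1700×405.59 + 0.0200×421.05 + 0.4100×473.68 = 443.6426 per 100000.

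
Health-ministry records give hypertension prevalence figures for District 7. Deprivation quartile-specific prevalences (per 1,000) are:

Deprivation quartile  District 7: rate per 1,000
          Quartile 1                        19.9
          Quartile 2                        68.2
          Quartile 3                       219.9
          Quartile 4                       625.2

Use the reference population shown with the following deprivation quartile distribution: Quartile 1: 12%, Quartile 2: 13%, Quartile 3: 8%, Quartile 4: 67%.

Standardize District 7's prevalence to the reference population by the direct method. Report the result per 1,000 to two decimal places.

447.73

Standard weights: 0.12, 0.13, 0.08, 0.67.
Standardized rate: 0.1200×19.9 + 0.1300×68.2 + 0.0800×219.9 + 0.6700×625.2 = 447.7300 per 1,000.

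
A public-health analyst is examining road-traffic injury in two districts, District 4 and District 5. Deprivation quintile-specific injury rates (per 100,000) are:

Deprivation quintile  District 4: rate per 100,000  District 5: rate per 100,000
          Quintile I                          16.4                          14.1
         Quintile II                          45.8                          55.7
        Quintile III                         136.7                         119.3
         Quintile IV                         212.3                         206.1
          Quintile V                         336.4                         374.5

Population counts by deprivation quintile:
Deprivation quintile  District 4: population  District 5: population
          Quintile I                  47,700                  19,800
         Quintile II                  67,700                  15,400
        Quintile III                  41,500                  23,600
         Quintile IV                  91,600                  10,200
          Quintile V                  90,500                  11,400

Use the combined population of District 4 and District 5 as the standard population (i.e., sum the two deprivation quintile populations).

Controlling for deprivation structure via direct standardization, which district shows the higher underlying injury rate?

District 5

Combined standard total = 419,400; weights = 0.1609, 0.1981, 0.1552, 0.2427, 0.2430.
District 4: 0.1609×16.4 + 0.1981×45.8 + 0.1552×136.7 + 0.2427×212.3 + 0.2430×336.4 = 166.1980 per 100,000.
District 5: 0.1609×14.1 + 0.1981×55.7 + 0.1552×119.3 + 0.2427×206.1 + 0.2430×374.5 = 172.8407 per 100,000.
The crude rates (175.36 vs 128.41) would put District 4 higher, but that reflects its deprivation composition; once standardized to a common deprivation structure, District 5 has the higher underlying rate.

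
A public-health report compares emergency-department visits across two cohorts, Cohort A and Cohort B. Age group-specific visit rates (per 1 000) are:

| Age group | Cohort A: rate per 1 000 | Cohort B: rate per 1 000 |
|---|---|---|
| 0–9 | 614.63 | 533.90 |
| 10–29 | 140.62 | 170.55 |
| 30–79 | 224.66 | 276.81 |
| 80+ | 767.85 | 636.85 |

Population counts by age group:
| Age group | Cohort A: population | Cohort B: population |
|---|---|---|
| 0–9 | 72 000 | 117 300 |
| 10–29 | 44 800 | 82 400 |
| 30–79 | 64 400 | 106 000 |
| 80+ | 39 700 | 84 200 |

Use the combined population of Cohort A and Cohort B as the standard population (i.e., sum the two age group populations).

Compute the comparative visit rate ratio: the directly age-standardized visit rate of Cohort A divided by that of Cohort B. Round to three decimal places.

1.076

Combined standard total = 610 800; weights = 0.3099, 0.2083, 0.2790, 0.2028.
Cohort A: 0.3099×614.63 + 0.2083×140.62 + 0.2790×224.66 + 0.2028×767.85 = 438.2040 per 1 000.
Cohort B: 0.3099×533.90 + 0.2083×170.55 + 0.2790×276.81 + 0.2028×636.85 = 407.3925 per 1 000.
Ratio = 438.2040 ÷ 407.3925 = 1.07563.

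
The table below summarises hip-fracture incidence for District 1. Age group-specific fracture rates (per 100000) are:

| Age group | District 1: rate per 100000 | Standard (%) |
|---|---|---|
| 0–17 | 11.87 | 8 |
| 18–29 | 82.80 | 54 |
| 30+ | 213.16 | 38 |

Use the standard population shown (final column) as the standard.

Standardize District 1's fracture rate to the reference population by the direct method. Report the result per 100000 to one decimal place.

126.7

Standard weights: 0.08, 0.54, 0.38.
Standardized rate: 0.0800×11.87 + 0.5400×82.80 + 0.3800×213.16 = 126.6624 per 100000.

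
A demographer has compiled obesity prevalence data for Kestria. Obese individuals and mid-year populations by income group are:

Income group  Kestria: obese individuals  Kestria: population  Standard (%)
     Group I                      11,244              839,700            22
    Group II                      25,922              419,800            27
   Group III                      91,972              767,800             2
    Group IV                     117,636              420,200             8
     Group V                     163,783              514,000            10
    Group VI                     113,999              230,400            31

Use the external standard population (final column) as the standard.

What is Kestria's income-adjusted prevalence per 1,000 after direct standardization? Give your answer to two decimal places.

229.66

Income-specific rates per 1,000 for Kestria: 13.390, 61.748, 119.786, 279.952, 318.644, 494.787.
Standard weights: 0.22, 0.27, 0.02, 0.08, 0.10, 0.31.
Standardized rate: 0.2200×13.390 + 0.2700×61.748 + 0.0200×119.786 + 0.0800×279.952 + 0.1000×318.644 + 0.3100×494.787 = 229.6584 per 1,000.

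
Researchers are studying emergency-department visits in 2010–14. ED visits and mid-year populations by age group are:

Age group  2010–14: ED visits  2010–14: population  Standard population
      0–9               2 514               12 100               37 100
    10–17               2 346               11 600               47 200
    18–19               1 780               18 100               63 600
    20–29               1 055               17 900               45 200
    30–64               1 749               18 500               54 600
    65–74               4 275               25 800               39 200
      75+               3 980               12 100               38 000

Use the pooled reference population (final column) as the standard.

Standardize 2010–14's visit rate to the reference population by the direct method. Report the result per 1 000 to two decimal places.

154.91

Age-specific rates per 1 000 for 2010–14: 207.769, 202.241, 98.343, 58.939, 94.541, 165.698, 328.926.
Standard total = 324 900; weights = 0.1142, 0.1453, 0.1958, 0.1391, 0.1681, 0.1207, 0.1170.
Standardized rate: 0.1142×207.769 + 0.1453×202.241 + 0.1958×98.343 + 0.1391×58.939 + 0.1681×94.541 + 0.1207×165.698 + 0.1170×328.926 = 154.9063 per 1 000.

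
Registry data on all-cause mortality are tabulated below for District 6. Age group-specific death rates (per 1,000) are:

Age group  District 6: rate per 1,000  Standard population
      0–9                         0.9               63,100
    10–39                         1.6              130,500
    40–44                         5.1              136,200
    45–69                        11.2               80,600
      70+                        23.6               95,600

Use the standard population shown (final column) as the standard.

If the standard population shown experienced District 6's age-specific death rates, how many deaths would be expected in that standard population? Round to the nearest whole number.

Expected deaths = Σ (standard pop × age-specific rate ÷ 1,000)
= 63,100×0.9/1,000 + 130,500×1.6/1,000 + 136,200×5.1/1,000 + 80,600×11.2/1,000 + 95,600×23.6/1,000
= 56.79 + 208.80 + 694.62 + 902.72 + 2256.16 = 4119.09.

4119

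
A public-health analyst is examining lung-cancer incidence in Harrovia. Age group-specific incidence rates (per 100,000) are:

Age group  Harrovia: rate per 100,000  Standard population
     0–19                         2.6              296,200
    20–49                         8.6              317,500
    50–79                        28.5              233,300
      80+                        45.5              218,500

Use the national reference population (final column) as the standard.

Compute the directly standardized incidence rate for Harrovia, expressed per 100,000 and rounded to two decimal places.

Standard total = 1,065,500; weights = 0.2780, 0.2980, 0.2190, 0.2051.
Standardized rate: 0.2780×2.6 + 0.2980×8.6 + 0.2190×28.5 + 0.2051×45.5 = 18.8563 per 100,000.

18.86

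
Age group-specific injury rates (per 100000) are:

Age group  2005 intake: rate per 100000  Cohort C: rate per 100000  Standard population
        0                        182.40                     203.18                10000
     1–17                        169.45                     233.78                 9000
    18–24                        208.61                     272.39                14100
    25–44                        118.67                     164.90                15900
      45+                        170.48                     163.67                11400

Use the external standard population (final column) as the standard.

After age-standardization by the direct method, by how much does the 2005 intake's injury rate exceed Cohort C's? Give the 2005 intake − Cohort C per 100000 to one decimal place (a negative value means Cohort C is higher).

Standard total = 60400; weights = 0.1656, 0.1490, 0.2334, 0.2632, 0.1887.
The 2005 intake: 0.1656×182.40 + 0.1490×169.45 + 0.2334×208.61 + 0.2632×118.67 + 0.1887×170.48 = 167.5625 per 100000.
Cohort C: 0.1656×203.18 + 0.1490×233.78 + 0.2334×272.39 + 0.2632×164.90 + 0.1887×163.67 = 206.3620 per 100000.
Difference = 167.5625 − 206.3620 = -38.7995.

-38.8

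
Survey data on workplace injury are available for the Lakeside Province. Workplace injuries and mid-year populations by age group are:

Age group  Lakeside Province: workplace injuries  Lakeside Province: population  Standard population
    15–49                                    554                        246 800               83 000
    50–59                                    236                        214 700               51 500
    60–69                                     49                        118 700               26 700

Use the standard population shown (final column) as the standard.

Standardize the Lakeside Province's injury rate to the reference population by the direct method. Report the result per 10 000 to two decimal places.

15.75

Age-specific rates per 10 000 for the Lakeside Province: 22.45, 10.99, 4.13.
Standard total = 161 200; weights = 0.5149, 0.3195, 0.1656.
Standardized rate: 0.5149×22.45 + 0.3195×10.99 + 0.1656×4.13 = 15.7533 per 10 000.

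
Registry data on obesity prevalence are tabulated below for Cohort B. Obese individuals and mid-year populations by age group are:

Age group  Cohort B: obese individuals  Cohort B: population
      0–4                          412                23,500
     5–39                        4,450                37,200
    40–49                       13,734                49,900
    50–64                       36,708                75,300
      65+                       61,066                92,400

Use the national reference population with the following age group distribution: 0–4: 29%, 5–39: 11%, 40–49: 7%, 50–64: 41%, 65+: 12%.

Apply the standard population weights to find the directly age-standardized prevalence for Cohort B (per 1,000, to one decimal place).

316.7

Age-specific rates per 1,000 for Cohort B: 17.532, 119.624, 275.230, 487.490, 660.887.
Standard weights: 0.29, 0.11, 0.07, 0.41, 0.12.
Standardized rate: 0.2900×17.532 + 0.1100×119.624 + 0.0700×275.230 + 0.4100×487.490 + 0.1200×660.887 = 316.6864 per 1,000.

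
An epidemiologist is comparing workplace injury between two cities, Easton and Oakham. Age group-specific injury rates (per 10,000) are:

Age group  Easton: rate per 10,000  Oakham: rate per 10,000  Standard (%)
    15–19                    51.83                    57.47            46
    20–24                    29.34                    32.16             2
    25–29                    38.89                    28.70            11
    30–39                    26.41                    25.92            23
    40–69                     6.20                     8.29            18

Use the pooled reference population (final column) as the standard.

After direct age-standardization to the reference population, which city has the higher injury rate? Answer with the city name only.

Oakham

Standard weights: 0.46, 0.02, 0.11, 0.23, 0.18.
Easton: 0.4600×51.83 + 0.0200×29.34 + 0.1100×38.89 + 0.2300×26.41 + 0.1800×6.20 = 35.8968 per 10,000.
Oakham: 0.4600×57.47 + 0.0200×32.16 + 0.1100×28.70 + 0.2300×25.92 + 0.1800×8.29 = 37.6902 per 10,000.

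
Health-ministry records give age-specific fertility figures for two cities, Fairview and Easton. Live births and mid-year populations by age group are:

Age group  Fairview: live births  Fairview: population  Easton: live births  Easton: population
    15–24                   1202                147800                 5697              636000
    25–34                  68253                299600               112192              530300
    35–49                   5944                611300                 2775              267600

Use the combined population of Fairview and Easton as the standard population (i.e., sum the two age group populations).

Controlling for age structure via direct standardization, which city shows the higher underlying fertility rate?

Fairview

Age-specific rates per 1000 for Fairview: 8.133, 227.814, 9.724.
For Easton: 8.958, 211.563, 10.370.
Combined standard total = 2492600; weights = 0.3145, 0.3329, 0.3526.
Fairview: 0.3145×8.133 + 0.3329×227.814 + 0.3526×9.724 = 81.8354 per 1000.
Easton: 0.3145×8.958 + 0.3329×211.563 + 0.3526×10.370 = 76.9122 per 1000.
The crude rates (71.22 vs 84.15) would put Easton higher, but that reflects its age composition; once standardized to a common age structure, Fairview has the higher underlying rate.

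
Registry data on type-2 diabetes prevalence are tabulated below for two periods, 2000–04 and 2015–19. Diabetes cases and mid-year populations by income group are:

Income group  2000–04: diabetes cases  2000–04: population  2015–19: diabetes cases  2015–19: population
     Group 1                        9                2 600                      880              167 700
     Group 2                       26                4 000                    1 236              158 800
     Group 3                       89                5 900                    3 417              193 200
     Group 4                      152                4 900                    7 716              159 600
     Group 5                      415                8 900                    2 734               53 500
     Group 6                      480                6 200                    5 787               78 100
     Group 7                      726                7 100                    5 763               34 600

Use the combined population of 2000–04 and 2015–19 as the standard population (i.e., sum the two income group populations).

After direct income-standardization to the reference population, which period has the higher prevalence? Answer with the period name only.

Income-specific rates per 1 000 for 2000–04: 3.462, 6.500, 15.085, 31.020, 46.629, 77.419, 102.254.
For 2015–19: 5.247, 7.783, 17.686, 48.346, 51.103, 74.097, 166.561.
Combined standard total = 885 100; weights = 0.1924, 0.1839, 0.2249, 0.1859, 0.0705, 0.0952, 0.0471.
2000–04: 0.1924×3.462 + 0.1839×6.500 + 0.2249×15.085 + 0.1859×31.020 + 0.0705×46.629 + 0.0952×77.419 + 0.0471×102.254 = 26.4987 per 1 000.
2015–19: 0.1924×5.247 + 0.1839×7.783 + 0.2249×17.686 + 0.1859×48.346 + 0.0705×51.103 + 0.0952×74.097 + 0.0471×166.561 = 33.9123 per 1 000.
The crude rates (47.90 vs 32.56) would put 2000–04 higher, but that reflects its income composition; once standardized to a common income structure, 2015–19 has the higher underlying rate.

2015–19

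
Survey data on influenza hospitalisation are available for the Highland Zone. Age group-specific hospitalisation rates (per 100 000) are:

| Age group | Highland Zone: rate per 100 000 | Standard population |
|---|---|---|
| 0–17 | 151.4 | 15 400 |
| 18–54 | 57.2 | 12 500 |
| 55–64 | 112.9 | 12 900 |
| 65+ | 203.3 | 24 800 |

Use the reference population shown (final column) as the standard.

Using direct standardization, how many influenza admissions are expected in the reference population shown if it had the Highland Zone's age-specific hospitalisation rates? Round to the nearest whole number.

95

Expected influenza admissions = Σ (standard pop × age-specific rate ÷ 100 000)
= 15 400×151.4/100 000 + 12 500×57.2/100 000 + 12 900×112.9/100 000 + 24 800×203.3/100 000
= 23.32 + 7.15 + 14.56 + 50.42 = 95.45.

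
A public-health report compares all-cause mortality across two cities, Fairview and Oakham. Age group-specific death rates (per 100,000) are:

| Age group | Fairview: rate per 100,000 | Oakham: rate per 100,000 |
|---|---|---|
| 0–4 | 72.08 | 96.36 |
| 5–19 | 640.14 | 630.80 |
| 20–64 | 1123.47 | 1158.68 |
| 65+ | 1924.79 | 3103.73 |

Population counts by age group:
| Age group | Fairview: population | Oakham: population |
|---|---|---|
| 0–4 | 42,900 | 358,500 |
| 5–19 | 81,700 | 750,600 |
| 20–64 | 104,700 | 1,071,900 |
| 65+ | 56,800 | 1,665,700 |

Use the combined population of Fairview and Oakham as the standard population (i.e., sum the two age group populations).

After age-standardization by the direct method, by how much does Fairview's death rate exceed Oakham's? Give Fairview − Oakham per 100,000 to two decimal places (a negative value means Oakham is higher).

-501.87

Combined standard total = 4,132,800; weights = 0.0971, 0.2014, 0.2847, 0.4168.
Fairview: 0.0971×72.08 + 0.2014×640.14 + 0.2847×1123.47 + 0.4168×1924.79 = 1257.9963 per 100,000.
Oakham: 0.0971×96.36 + 0.2014×630.80 + 0.2847×1158.68 + 0.4168×3103.73 = 1759.8654 per 100,000.
Difference = 1257.9963 − 1759.8654 = -501.8691.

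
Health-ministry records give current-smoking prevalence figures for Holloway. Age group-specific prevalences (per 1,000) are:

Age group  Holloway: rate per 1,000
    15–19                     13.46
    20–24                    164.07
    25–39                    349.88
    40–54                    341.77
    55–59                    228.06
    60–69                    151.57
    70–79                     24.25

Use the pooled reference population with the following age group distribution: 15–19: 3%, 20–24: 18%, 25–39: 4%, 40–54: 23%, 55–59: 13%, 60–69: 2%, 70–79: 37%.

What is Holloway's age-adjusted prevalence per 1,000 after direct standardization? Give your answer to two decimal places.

164.19

Standard weights: 0.03, 0.18, 0.04, 0.23, 0.13, 0.02, 0.37.
Standardized rate: 0.0300×13.46 + 0.1800×164.07 + 0.0400×349.88 + 0.2300×341.77 + 0.1300×228.06 + 0.0200×151.57 + 0.3700×24.25 = 164.1904 per 1,000.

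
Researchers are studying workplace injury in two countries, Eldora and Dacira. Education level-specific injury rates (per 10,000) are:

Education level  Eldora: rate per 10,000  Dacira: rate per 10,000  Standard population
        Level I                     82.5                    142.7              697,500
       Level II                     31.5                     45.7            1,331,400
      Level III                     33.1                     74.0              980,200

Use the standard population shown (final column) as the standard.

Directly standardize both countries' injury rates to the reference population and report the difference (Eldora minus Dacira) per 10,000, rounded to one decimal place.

Standard total = 3,009,100; weights = 0.2318, 0.4425, 0.3257.
Eldora: 0.2318×82.5 + 0.4425×31.5 + 0.3257×33.1 = 43.8428 per 10,000.
Dacira: 0.2318×142.7 + 0.4425×45.7 + 0.3257×74.0 = 77.4029 per 10,000.
Difference = 43.8428 − 77.4029 = -33.5601.

-33.6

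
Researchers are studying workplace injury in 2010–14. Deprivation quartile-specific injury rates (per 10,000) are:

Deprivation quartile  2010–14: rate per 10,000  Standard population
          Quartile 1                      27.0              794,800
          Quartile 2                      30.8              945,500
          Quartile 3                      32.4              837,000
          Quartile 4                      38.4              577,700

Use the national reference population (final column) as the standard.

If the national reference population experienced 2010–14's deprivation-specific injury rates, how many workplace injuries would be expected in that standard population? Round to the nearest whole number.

Expected workplace injuries = Σ (standard pop × deprivation-specific rate ÷ 10,000)
= 794,800×27.0/10,000 + 945,500×30.8/10,000 + 837,000×32.4/10,000 + 577,700×38.4/10,000
= 2145.96 + 2912.14 + 2711.88 + 2218.37 = 9988.35.

9988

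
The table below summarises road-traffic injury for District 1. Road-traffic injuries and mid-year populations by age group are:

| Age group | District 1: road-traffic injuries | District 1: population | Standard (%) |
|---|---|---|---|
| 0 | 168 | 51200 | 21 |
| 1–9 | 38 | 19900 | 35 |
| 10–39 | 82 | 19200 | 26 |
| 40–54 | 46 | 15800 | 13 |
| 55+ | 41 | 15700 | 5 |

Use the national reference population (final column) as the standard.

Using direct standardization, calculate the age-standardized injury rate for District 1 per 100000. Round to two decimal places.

297.69

Age-specific rates per 100000 for District 1: 328.12, 190.95, 427.08, 291.14, 261.15.
Standard weights: 0.21, 0.35, 0.26, 0.13, 0.05.
Standardized rate: 0.2100×328.12 + 0.3500×190.95 + 0.2600×427.08 + 0.1300×291.14 + 0.0500×261.15 = 297.6875 per 100000.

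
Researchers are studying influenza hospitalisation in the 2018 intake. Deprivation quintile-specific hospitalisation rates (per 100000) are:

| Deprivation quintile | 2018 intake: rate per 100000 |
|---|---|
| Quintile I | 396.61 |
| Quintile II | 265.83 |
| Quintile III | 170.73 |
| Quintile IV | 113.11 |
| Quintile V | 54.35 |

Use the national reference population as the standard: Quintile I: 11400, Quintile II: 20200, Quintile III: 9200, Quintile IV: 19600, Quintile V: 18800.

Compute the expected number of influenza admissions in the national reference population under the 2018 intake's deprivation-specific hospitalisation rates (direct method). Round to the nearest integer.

147

Expected influenza admissions = Σ (standard pop × deprivation-specific rate ÷ 100000)
= 11400×396.61/100000 + 20200×265.83/100000 + 9200×170.73/100000 + 19600×113.11/100000 + 18800×54.35/100000
= 45.21 + 53.70 + 15.71 + 22.17 + 10.22 = 147.01.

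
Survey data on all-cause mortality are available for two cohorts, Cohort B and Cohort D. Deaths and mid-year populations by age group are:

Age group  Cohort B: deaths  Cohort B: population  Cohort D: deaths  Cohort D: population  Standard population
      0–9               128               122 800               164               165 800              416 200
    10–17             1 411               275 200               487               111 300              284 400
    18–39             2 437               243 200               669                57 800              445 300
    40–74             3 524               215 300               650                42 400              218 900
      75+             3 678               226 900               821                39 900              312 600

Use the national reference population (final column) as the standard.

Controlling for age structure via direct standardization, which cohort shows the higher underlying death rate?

Age-specific rates per 100 000 for Cohort B: 104.23, 512.72, 1002.06, 1636.79, 1620.98.
For Cohort D: 98.91, 437.56, 1157.44, 1533.02, 2057.64.
Standard total = 1 677 400; weights = 0.2481, 0.1695, 0.2655, 0.1305, 0.1864.
Cohort B: 0.2481×104.23 + 0.1695×512.72 + 0.2655×1002.06 + 0.1305×1636.79 + 0.1864×1620.98 = 894.4946 per 100 000.
Cohort D: 0.2481×98.91 + 0.1695×437.56 + 0.2655×1157.44 + 0.1305×1533.02 + 0.1864×2057.64 = 989.5161 per 100 000.
The crude rates (1031.75 vs 668.98) would put Cohort B higher, but that reflects its age composition; once standardized to a common age structure, Cohort D has the higher underlying rate.

Cohort D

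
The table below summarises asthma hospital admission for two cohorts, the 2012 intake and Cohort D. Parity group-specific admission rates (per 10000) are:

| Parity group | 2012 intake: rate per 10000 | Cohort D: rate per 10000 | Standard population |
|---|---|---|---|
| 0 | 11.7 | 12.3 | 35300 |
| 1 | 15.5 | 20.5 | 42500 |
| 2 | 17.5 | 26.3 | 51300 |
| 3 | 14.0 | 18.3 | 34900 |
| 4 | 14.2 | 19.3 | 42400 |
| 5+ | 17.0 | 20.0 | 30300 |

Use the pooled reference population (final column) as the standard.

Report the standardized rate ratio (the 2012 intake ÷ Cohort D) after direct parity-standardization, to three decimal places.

0.758

Standard total = 236700; weights = 0.1491, 0.1796, 0.2167, 0.1474, 0.1791, 0.1280.
The 2012 intake: 0.1491×11.7 + 0.1796×15.5 + 0.2167×17.5 + 0.1474×14.0 + 0.1791×14.2 + 0.1280×17.0 = 15.1047 per 10000.
Cohort D: 0.1491×12.3 + 0.1796×20.5 + 0.2167×26.3 + 0.1474×18.3 + 0.1791×19.3 + 0.1280×20.0 = 19.9308 per 10000.
Ratio = 15.1047 ÷ 19.9308 = 0.75786.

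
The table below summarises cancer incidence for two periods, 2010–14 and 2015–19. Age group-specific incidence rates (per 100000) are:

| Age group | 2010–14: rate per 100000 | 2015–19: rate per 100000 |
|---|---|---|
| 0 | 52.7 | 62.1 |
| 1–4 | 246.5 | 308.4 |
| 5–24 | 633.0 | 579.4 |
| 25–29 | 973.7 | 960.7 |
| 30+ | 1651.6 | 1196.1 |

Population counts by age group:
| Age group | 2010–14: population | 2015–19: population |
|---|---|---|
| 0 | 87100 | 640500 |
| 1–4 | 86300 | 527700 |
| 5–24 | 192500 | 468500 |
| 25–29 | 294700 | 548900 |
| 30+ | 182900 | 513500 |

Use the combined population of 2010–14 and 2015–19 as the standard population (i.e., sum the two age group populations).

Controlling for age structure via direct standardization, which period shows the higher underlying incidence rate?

2010–14

Combined standard total = 3542600; weights = 0.2054, 0.1733, 0.1866, 0.2381, 0.1966.
2010–14: 0.2054×52.7 + 0.1733×246.5 + 0.1866×633.0 + 0.2381×973.7 + 0.1966×1651.6 = 728.1929 per 100000.
2015–19: 0.2054×62.1 + 0.1733×308.4 + 0.1866×579.4 + 0.2381×960.7 + 0.1966×1196.1 = 638.2136 per 100000.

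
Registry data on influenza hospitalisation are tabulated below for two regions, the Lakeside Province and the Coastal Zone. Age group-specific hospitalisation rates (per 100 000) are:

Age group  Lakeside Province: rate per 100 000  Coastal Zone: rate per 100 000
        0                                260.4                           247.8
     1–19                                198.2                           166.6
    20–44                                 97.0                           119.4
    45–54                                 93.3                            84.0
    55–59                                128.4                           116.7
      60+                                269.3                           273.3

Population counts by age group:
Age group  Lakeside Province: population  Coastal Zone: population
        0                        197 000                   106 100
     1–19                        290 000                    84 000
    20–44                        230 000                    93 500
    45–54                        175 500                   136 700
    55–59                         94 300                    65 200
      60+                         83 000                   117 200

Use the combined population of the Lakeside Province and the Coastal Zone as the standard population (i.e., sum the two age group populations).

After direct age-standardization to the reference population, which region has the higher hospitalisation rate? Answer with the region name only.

Lakeside Province

Combined standard total = 1 672 500; weights = 0.1812, 0.2236, 0.1934, 0.1867, 0.0954, 0.1197.
The Lakeside Province: 0.1812×260.4 + 0.2236×198.2 + 0.1934×97.0 + 0.1867×93.3 + 0.0954×128.4 + 0.1197×269.3 = 172.1707 per 100 000.
The Coastal Zone: 0.1812×247.8 + 0.2236×166.6 + 0.1934×119.4 + 0.1867×84.0 + 0.0954×116.7 + 0.1197×273.3 = 164.7806 per 100 000.
The crude rates (170.05 vs 170.19) would put the Coastal Zone higher, but that reflects its age composition; once standardized to a common age structure, the Lakeside Province has the higher underlying rate.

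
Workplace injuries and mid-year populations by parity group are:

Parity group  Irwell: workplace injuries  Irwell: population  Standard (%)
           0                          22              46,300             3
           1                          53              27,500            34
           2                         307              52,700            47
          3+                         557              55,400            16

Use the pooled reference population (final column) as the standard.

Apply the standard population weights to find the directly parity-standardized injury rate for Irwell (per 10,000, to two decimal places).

50.16

Parity-specific rates per 10,000 for Irwell: 4.75, 19.27, 58.25, 100.54.
Standard weights: 0.03, 0.34, 0.47, 0.16.
Standardized rate: 0.0300×4.75 + 0.3400×19.27 + 0.4700×58.25 + 0.1600×100.54 = 50.1614 per 10,000.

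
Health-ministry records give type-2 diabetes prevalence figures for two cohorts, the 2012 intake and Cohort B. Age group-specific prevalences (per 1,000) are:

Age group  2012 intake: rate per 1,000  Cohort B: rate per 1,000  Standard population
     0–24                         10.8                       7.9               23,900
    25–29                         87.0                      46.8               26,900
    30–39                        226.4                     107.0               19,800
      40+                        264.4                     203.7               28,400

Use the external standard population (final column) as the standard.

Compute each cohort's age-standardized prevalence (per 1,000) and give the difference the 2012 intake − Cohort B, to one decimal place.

52.9

Standard total = 99,000; weights = 0.2414, 0.2717, 0.2000, 0.2869.
The 2012 intake: 0.2414×10.8 + 0.2717×87.0 + 0.2000×226.4 + 0.2869×264.4 = 147.3747 per 1,000.
Cohort B: 0.2414×7.9 + 0.2717×46.8 + 0.2000×107.0 + 0.2869×203.7 = 94.4587 per 1,000.
Difference = 147.3747 − 94.4587 = 52.9161.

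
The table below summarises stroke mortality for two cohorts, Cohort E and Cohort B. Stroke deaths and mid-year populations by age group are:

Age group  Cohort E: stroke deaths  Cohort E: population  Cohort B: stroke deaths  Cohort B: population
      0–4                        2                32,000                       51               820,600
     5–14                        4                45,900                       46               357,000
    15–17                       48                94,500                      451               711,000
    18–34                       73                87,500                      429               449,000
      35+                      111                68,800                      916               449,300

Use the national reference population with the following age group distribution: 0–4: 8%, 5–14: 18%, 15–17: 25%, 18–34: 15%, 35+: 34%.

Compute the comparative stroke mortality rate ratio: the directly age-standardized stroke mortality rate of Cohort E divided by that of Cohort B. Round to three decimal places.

0.803

Age-specific rates per 100,000 for Cohort E: 6.25, 8.71, 50.79, 83.43, 161.34.
For Cohort B: 6.21, 12.89, 63.43, 95.55, 203.87.
Standard weights: 0.08, 0.18, 0.25, 0.15, 0.34.
Cohort E: 0.0800×6.25 + 0.1800×8.71 + 0.2500×50.79 + 0.1500×83.43 + 0.3400×161.34 = 82.1360 per 100,000.
Cohort B: 0.0800×6.21 + 0.1800×12.89 + 0.2500×63.43 + 0.1500×95.55 + 0.3400×203.87 = 102.3230 per 100,000.
Ratio = 82.1360 ÷ 102.3230 = 0.80271.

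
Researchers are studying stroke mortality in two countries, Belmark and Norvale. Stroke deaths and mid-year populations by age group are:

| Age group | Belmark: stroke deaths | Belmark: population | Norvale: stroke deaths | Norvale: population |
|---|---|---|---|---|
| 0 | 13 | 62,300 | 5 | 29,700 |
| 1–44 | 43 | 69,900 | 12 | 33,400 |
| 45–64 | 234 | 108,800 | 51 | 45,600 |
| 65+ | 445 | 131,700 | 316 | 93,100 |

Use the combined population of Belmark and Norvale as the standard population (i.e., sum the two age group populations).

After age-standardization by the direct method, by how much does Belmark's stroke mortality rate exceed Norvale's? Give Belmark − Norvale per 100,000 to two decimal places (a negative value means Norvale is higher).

Age-specific rates per 100,000 for Belmark: 20.87, 61.52, 215.07, 337.89.
For Norvale: 16.84, 35.93, 111.84, 339.42.
Combined standard total = 574,500; weights = 0.1601, 0.1798, 0.2688, 0.3913.
Belmark: 0.1601×20.87 + 0.1798×61.52 + 0.2688×215.07 + 0.3913×337.89 = 204.4199 per 100,000.
Norvale: 0.1601×16.84 + 0.1798×35.93 + 0.2688×111.84 + 0.3913×339.42 = 172.0283 per 100,000.
Difference = 204.4199 − 172.0283 = 32.3916.

32.39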